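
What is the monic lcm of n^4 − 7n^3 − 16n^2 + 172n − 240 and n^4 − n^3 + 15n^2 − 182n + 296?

n^6 − 2n^5 − 14n^4 − 167n^3 + 28n^2 + 5164n − 8880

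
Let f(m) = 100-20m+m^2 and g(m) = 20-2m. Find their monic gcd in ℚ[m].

-10+m

Apply the Euclidean algorithm:
  m^2-20m+100 = (-(1/2)m+5)(-2m+20) + (0)
Last nonzero remainder: -2m+20. Dividing through by -2 gives the monic gcd m-10.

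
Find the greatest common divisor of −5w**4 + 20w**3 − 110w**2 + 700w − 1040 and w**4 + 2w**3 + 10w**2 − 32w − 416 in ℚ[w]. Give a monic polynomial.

w**3 − 2w**2 + 18w − 104

Apply the Euclidean algorithm:
  −5w**4 + 20w**3 − 110w**2 + 700w − 1040 = (−5)(w**4 + 2w**3 + 10w**2 − 32w − 416) + (30w**3 − 60w**2 + 540w − 3120)
  w**4 + 2w**3 + 10w**2 − 32w − 416 = ((1/30)w + 2/15)(30w**3 − 60w**2 + 540w − 3120) + (0)
Last nonzero remainder: 30w**3 − 60w**2 + 540w − 3120. Dividing through by 30 gives the monic gcd w**3 − 2w**2 + 18w − 104.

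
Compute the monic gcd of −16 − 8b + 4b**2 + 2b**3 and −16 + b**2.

1

Repeated division with remainder:
  2b**3 + 4b**2 − 8b − 16 = (2b + 4)(b**2 − 16) + (24b + 48)
  b**2 − 16 = ((1/24)b − 1/12)(24b + 48) + (−12)
  24b + 48 = (−2b − 4)(−12) + (0)
The last nonzero remainder is the constant −12, so the polynomials are coprime and gcd = 1.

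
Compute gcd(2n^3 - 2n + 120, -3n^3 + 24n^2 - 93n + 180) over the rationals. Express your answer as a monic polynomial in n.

n^2 - 4n + 15

By polynomial division,
  2n^3 - 2n + 120 = (-2/3)(-3n^3 + 24n^2 - 93n + 180) + (16n^2 - 64n + 240)
  -3n^3 + 24n^2 - 93n + 180 = (-(3/16)n + 3/4)(16n^2 - 64n + 240) + (0)
Last nonzero remainder: 16n^2 - 64n + 240. Dividing through by 16 gives the monic gcd n^2 - 4n + 15.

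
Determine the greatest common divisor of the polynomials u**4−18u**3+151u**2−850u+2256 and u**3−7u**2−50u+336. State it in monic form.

u**2−14u+48

Euclidean algorithm in ℚ[u]:
  u**4−18u**3+151u**2−850u+2256 = (u−11)(u**3−7u**2−50u+336) + (124u**2−1736u+5952)
  u**3−7u**2−50u+336 = ((1/124)u+7/124)(124u**2−1736u+5952) + (0)
Last nonzero remainder: 124u**2−1736u+5952. Dividing through by 124 gives the monic gcd u**2−14u+48.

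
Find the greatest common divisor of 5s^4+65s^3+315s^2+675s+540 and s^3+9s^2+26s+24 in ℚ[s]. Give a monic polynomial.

s^2+7s+12

Repeated division with remainder:
  5s^4+65s^3+315s^2+675s+540 = (5s+20)(s^3+9s^2+26s+24) + (5s^2+35s+60)
  s^3+9s^2+26s+24 = ((1/5)s+2/5)(5s^2+35s+60) + (0)
Last nonzero remainder: 5s^2+35s+60. Dividing through by 5 gives the monic gcd s^2+7s+12.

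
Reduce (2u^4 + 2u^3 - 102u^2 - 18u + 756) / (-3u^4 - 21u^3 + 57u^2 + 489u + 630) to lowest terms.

(-2u^2 + 18u - 36)/(3u^2 - 9u - 30)

Apply the Euclidean algorithm:
  2u^4 + 2u^3 - 102u^2 - 18u + 756 = (-2/3)(-3u^4 - 21u^3 + 57u^2 + 489u + 630) + (-12u^3 - 64u^2 + 308u + 1176)
  -3u^4 - 21u^3 + 57u^2 + 489u + 630 = ((1/4)u + 5/12)(-12u^3 - 64u^2 + 308u + 1176) + ((20/3)u^2 + (200/3)u + 140)
  -12u^3 - 64u^2 + 308u + 1176 = (-(9/5)u + 42/5)((20/3)u^2 + (200/3)u + 140) + (0)
Last nonzero remainder: (20/3)u^2 + (200/3)u + 140. Dividing through by 20/3 gives the monic gcd u^2 + 10u + 21.
Cancel u^2 + 10u + 21 from numerator and denominator to get the reduced form.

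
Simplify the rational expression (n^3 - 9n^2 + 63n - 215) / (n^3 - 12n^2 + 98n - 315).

(n^2 - 4n + 43)/(n^2 - 7n + 63)

Apply the Euclidean algorithm:
  n^3 - 9n^2 + 63n - 215 = (n^3 - 12n^2 + 98n - 315) + (3n^2 - 35n + 100)
  n^3 - 12n^2 + 98n - 315 = ((1/3)n - 1/9)(3n^2 - 35n + 100) + ((547/9)n - 2735/9)
  3n^2 - 35n + 100 = ((27/547)n - 180/547)((547/9)n - 2735/9) + (0)
Last nonzero remainder: (547/9)n - 2735/9. Dividing through by 547/9 gives the monic gcd n - 5.
Cancel n - 5 from numerator and denominator to get the reduced form.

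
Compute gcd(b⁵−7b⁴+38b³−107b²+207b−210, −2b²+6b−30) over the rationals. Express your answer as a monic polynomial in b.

Repeated division with remainder:
  b⁵−7b⁴+38b³−107b²+207b−210 = (−(1/2)b³+2b²−(11/2)b+7)(−2b²+6b−30) + (0)
Last nonzero remainder: −2b²+6b−30. Dividing through by −2 gives the monic gcd b²−3b+15.

b²−3b+15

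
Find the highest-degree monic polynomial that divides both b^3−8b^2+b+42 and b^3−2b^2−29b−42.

b^2−5b−14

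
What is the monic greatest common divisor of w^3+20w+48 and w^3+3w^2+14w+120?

w^2−2w+24

Apply the Euclidean algorithm:
  w^3+20w+48 = (w^3+3w^2+14w+120) + (−3w^2+6w−72)
  w^3+3w^2+14w+120 = (−(1/3)w−5/3)(−3w^2+6w−72) + (0)
Last nonzero remainder: −3w^2+6w−72. Dividing through by −3 gives the monic gcd w^2−2w+24.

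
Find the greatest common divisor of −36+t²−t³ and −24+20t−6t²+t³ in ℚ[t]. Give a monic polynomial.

Apply the Euclidean algorithm:
  −t³+t²−36 = (−1)(t³−6t²+20t−24) + (−5t²+20t−60)
  t³−6t²+20t−24 = (−(1/5)t+2/5)(−5t²+20t−60) + (0)
Last nonzero remainder: −5t²+20t−60. Dividing through by −5 gives the monic gcd t²−4t+12.

12−4t+t²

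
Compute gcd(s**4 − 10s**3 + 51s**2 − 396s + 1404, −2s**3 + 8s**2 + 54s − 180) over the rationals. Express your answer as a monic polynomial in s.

s − 6

Euclidean algorithm in ℚ[s]:
  s**4 − 10s**3 + 51s**2 − 396s + 1404 = (−(1/2)s + 3)(−2s**3 + 8s**2 + 54s − 180) + (54s**2 − 648s + 1944)
  −2s**3 + 8s**2 + 54s − 180 = (−(1/27)s − 8/27)(54s**2 − 648s + 1944) + (−66s + 396)
  54s**2 − 648s + 1944 = (−(9/11)s + 54/11)(−66s + 396) + (0)
Last nonzero remainder: −66s + 396. Dividing through by −66 gives the monic gcd s − 6.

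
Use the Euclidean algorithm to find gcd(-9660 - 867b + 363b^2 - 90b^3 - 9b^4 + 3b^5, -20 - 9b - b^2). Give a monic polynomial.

Euclidean algorithm in ℚ[b]:
  3b^5 - 9b^4 - 90b^3 + 363b^2 - 867b - 9660 = (-3b^3 + 36b^2 - 174b + 483)(-b^2 - 9b - 20) + (0)
Last nonzero remainder: -b^2 - 9b - 20. Dividing through by -1 gives the monic gcd b^2 + 9b + 20.

20 + 9b + b^2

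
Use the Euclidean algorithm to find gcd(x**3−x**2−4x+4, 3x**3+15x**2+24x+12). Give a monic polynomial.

x+2

Apply the Euclidean algorithm:
  x**3−x**2−4x+4 = (1/3)(3x**3+15x**2+24x+12) + (−6x**2−12x)
  3x**3+15x**2+24x+12 = (−(1/2)x−3/2)(−6x**2−12x) + (6x+12)
  −6x**2−12x = (−x)(6x+12) + (0)
Last nonzero remainder: 6x+12. Dividing through by 6 gives the monic gcd x+2.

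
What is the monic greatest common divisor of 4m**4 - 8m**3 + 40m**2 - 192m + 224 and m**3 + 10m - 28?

m**3 + 10m - 28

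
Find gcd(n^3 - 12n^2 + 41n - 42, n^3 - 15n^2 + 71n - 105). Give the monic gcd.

Repeated division with remainder:
  n^3 - 12n^2 + 41n - 42 = (n^3 - 15n^2 + 71n - 105) + (3n^2 - 30n + 63)
  n^3 - 15n^2 + 71n - 105 = ((1/3)n - 5/3)(3n^2 - 30n + 63) + (0)
Last nonzero remainder: 3n^2 - 30n + 63. Dividing through by 3 gives the monic gcd n^2 - 10n + 21.

n^2 - 10n + 21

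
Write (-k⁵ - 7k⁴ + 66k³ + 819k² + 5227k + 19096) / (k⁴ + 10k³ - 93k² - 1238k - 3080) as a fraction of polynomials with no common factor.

By polynomial division,
  -k⁵ - 7k⁴ + 66k³ + 819k² + 5227k + 19096 = (-k + 3)(k⁴ + 10k³ - 93k² - 1238k - 3080) + (-57k³ - 140k² + 5861k + 28336)
  k⁴ + 10k³ - 93k² - 1238k - 3080 = (-(1/57)k - 430/3249)(-57k³ - 140k² + 5861k + 28336) + (-(28280/3249)k² + (113120/3249)k + 2177560/3249)
  -57k³ - 140k² + 5861k + 28336 = ((185193/28280)k + 149454/3535)(-(28280/3249)k² + (113120/3249)k + 2177560/3249) + (0)
Last nonzero remainder: -(28280/3249)k² + (113120/3249)k + 2177560/3249. Dividing through by -28280/3249 gives the monic gcd k² - 4k - 77.
Cancel k² - 4k - 77 from numerator and denominator to get the reduced form.

(-k³ - 11k² - 55k - 248)/(k² + 14k + 40)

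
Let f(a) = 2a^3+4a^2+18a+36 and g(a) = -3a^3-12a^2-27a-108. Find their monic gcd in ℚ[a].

By polynomial division,
  2a^3+4a^2+18a+36 = (-2/3)(-3a^3-12a^2-27a-108) + (-4a^2-36)
  -3a^3-12a^2-27a-108 = ((3/4)a+3)(-4a^2-36) + (0)
Last nonzero remainder: -4a^2-36. Dividing through by -4 gives the monic gcd a^2+9.

a^2+9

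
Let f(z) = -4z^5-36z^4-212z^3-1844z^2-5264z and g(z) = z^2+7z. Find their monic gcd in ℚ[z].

z^2+7z

Repeated division with remainder:
  -4z^5-36z^4-212z^3-1844z^2-5264z = (-4z^3-8z^2-156z-752)(z^2+7z) + (0)
The last nonzero remainder z^2+7z is already monic.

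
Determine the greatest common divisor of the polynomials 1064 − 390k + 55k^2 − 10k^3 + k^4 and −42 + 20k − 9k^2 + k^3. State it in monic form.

−7 + k

Apply the Euclidean algorithm:
  k^4 − 10k^3 + 55k^2 − 390k + 1064 = (k − 1)(k^3 − 9k^2 + 20k − 42) + (26k^2 − 328k + 1022)
  k^3 − 9k^2 + 20k − 42 = ((1/26)k + 47/338)(26k^2 − 328k + 1022) + ((4445/169)k − 31115/169)
  26k^2 − 328k + 1022 = ((4394/4445)k − 24674/4445)((4445/169)k − 31115/169) + (0)
Last nonzero remainder: (4445/169)k − 31115/169. Dividing through by 4445/169 gives the monic gcd k − 7.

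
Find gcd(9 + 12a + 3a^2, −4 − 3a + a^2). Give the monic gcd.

1 + a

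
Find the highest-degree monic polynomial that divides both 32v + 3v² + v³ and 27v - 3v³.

v

By polynomial division,
  v³ + 3v² + 32v = (-1/3)(-3v³ + 27v) + (3v² + 41v)
  -3v³ + 27v = (-v + 41/3)(3v² + 41v) + (-(1600/3)v)
  3v² + 41v = (-(9/1600)v - 123/1600)(-(1600/3)v) + (0)
Last nonzero remainder: -(1600/3)v. Dividing through by -1600/3 gives the monic gcd v.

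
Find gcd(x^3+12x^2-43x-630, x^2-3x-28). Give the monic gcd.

Repeated division with remainder:
  x^3+12x^2-43x-630 = (x+15)(x^2-3x-28) + (30x-210)
  x^2-3x-28 = ((1/30)x+2/15)(30x-210) + (0)
Last nonzero remainder: 30x-210. Dividing through by 30 gives the monic gcd x-7.

x-7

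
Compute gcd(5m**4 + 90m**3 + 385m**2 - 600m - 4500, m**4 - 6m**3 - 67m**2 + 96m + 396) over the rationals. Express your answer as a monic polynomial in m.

m**2 + 3m - 18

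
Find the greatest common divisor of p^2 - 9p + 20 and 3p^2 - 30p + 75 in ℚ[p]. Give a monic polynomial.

p - 5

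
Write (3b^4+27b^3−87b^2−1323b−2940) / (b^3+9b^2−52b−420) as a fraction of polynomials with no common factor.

(3b^3+48b^2+249b+420)/(b^2+16b+60)

Euclidean algorithm in ℚ[b]:
  3b^4+27b^3−87b^2−1323b−2940 = (3b)(b^3+9b^2−52b−420) + (69b^2−63b−2940)
  b^3+9b^2−52b−420 = ((1/69)b+76/529)(69b^2−63b−2940) + (−(180/529)b+1260/529)
  69b^2−63b−2940 = (−(12167/60)b−3703/3)(−(180/529)b+1260/529) + (0)
Last nonzero remainder: −(180/529)b+1260/529. Dividing through by −180/529 gives the monic gcd b−7.
Cancel b−7 from numerator and denominator to get the reduced form.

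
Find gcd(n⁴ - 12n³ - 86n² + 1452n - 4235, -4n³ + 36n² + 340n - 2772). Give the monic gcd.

Euclidean algorithm in ℚ[n]:
  n⁴ - 12n³ - 86n² + 1452n - 4235 = (-(1/4)n + 3/4)(-4n³ + 36n² + 340n - 2772) + (-28n² + 504n - 2156)
  -4n³ + 36n² + 340n - 2772 = ((1/7)n + 9/7)(-28n² + 504n - 2156) + (0)
Last nonzero remainder: -28n² + 504n - 2156. Dividing through by -28 gives the monic gcd n² - 18n + 77.

n² - 18n + 77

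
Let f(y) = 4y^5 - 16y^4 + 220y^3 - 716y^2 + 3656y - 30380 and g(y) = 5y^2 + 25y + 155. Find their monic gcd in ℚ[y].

y^2 + 5y + 31

Apply the Euclidean algorithm:
  4y^5 - 16y^4 + 220y^3 - 716y^2 + 3656y - 30380 = ((4/5)y^3 - (36/5)y^2 + (276/5)y - 196)(5y^2 + 25y + 155) + (0)
Last nonzero remainder: 5y^2 + 25y + 155. Dividing through by 5 gives the monic gcd y^2 + 5y + 31.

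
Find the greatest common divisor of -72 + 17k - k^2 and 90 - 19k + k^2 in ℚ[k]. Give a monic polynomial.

Repeated division with remainder:
  -k^2 + 17k - 72 = (-1)(k^2 - 19k + 90) + (-2k + 18)
  k^2 - 19k + 90 = (-(1/2)k + 5)(-2k + 18) + (0)
Last nonzero remainder: -2k + 18. Dividing through by -2 gives the monic gcd k - 9.

-9 + k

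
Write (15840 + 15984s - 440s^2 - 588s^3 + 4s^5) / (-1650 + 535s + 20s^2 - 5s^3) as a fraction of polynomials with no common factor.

Apply the Euclidean algorithm:
  4s^5 - 588s^3 - 440s^2 + 15984s + 15840 = (-(4/5)s^2 - (16/5)s + 96/5)(-5s^3 + 20s^2 + 535s - 1650) + (-432s^2 + 432s + 47520)
  -5s^3 + 20s^2 + 535s - 1650 = ((5/432)s - 5/144)(-432s^2 + 432s + 47520) + (0)
Last nonzero remainder: -432s^2 + 432s + 47520. Dividing through by -432 gives the monic gcd s^2 - s - 110.
Cancel s^2 - s - 110 from numerator and denominator to get the reduced form.

(144 + 144s - 4s^2 - 4s^3)/(-15 + 5s)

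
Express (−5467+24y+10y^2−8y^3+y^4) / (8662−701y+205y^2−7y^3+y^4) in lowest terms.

(−77−4y+y^2)/(122−3y+y^2)

Euclidean algorithm in ℚ[y]:
  y^4−8y^3+10y^2+24y−5467 = (y^4−7y^3+205y^2−701y+8662) + (−y^3−195y^2+725y−14129)
  y^4−7y^3+205y^2−701y+8662 = (−y+202)(−y^3−195y^2+725y−14129) + (40320y^2−161280y+2862720)
  −y^3−195y^2+725y−14129 = (−(1/40320)y−199/40320)(40320y^2−161280y+2862720) + (0)
Last nonzero remainder: 40320y^2−161280y+2862720. Dividing through by 40320 gives the monic gcd y^2−4y+71.
Cancel y^2−4y+71 from numerator and denominator to get the reduced form.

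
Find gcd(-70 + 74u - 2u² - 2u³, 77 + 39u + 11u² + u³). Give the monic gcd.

Repeated division with remainder:
  -2u³ - 2u² + 74u - 70 = (-2)(u³ + 11u² + 39u + 77) + (20u² + 152u + 84)
  u³ + 11u² + 39u + 77 = ((1/20)u + 17/100)(20u² + 152u + 84) + ((224/25)u + 1568/25)
  20u² + 152u + 84 = ((125/56)u + 75/56)((224/25)u + 1568/25) + (0)
Last nonzero remainder: (224/25)u + 1568/25. Dividing through by 224/25 gives the monic gcd u + 7.

7 + u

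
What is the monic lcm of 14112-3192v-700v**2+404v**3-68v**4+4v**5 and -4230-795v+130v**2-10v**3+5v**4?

165816-33978v-5495v**2+3774v**3-873v**4+131v**5-16v**6+v**7

By polynomial division,
  4v**5-68v**4+404v**3-700v**2-3192v+14112 = ((4/5)v-12)(5v**4-10v**3+130v**2-795v-4230) + (180v**3+1496v**2-9348v-36648)
  5v**4-10v**3+130v**2-795v-4230 = ((1/36)v-116/405)(180v**3+1496v**2-9348v-36648) + ((331351/405)v**2-(331351/135)v-662702/45)
  180v**3+1496v**2-9348v-36648 = ((72900/331351)v+824580/331351)((331351/405)v**2-(331351/135)v-662702/45) + (0)
Last nonzero remainder: (331351/405)v**2-(331351/135)v-662702/45. Dividing through by 331351/405 gives the monic gcd v**2-3v-18.
Then lcm(f, g) = f·g / gcd(f, g); expanding and making the result monic gives the answer.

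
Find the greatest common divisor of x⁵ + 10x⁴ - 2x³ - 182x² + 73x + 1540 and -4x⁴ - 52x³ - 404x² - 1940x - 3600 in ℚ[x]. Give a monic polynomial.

x² + 9x + 20

Repeated division with remainder:
  x⁵ + 10x⁴ - 2x³ - 182x² + 73x + 1540 = (-(1/4)x + 3/4)(-4x⁴ - 52x³ - 404x² - 1940x - 3600) + (-64x³ - 364x² + 628x + 4240)
  -4x⁴ - 52x³ - 404x² - 1940x - 3600 = ((1/16)x + 117/256)(-64x³ - 364x² + 628x + 4240) + (-(17721/64)x² - (159489/64)x - 88605/16)
  -64x³ - 364x² + 628x + 4240 = ((4096/17721)x - 13568/17721)(-(17721/64)x² - (159489/64)x - 88605/16) + (0)
Last nonzero remainder: -(17721/64)x² - (159489/64)x - 88605/16. Dividing through by -17721/64 gives the monic gcd x² + 9x + 20.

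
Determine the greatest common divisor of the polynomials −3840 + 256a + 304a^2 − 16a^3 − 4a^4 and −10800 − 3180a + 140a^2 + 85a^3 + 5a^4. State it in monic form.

Euclidean algorithm in ℚ[a]:
  −4a^4 − 16a^3 + 304a^2 + 256a − 3840 = (−4/5)(5a^4 + 85a^3 + 140a^2 − 3180a − 10800) + (52a^3 + 416a^2 − 2288a − 12480)
  5a^4 + 85a^3 + 140a^2 − 3180a − 10800 = ((5/52)a + 45/52)(52a^3 + 416a^2 − 2288a − 12480) + (0)
Last nonzero remainder: 52a^3 + 416a^2 − 2288a − 12480. Dividing through by 52 gives the monic gcd a^3 + 8a^2 − 44a − 240.

−240 − 44a + 8a^2 + a^3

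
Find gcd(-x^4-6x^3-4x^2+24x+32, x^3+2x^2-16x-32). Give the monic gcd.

Apply the Euclidean algorithm:
  -x^4-6x^3-4x^2+24x+32 = (-x-4)(x^3+2x^2-16x-32) + (-12x^2-72x-96)
  x^3+2x^2-16x-32 = (-(1/12)x+1/3)(-12x^2-72x-96) + (0)
Last nonzero remainder: -12x^2-72x-96. Dividing through by -12 gives the monic gcd x^2+6x+8.

x^2+6x+8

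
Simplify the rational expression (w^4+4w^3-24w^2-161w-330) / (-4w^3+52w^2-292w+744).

(-w^3-10w^2-36w-55)/(4w^2-28w+124)

Apply the Euclidean algorithm:
  w^4+4w^3-24w^2-161w-330 = (-(1/4)w-17/4)(-4w^3+52w^2-292w+744) + (124w^2-1216w+2832)
  -4w^3+52w^2-292w+744 = (-(1/31)w+99/961)(124w^2-1216w+2832) + (-(72436/961)w+434616/961)
  124w^2-1216w+2832 = (-(29791/18109)w+113398/18109)(-(72436/961)w+434616/961) + (0)
Last nonzero remainder: -(72436/961)w+434616/961. Dividing through by -72436/961 gives the monic gcd w-6.
Cancel w-6 from numerator and denominator to get the reduced form.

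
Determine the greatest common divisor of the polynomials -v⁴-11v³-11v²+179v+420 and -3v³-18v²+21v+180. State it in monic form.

Apply the Euclidean algorithm:
  -v⁴-11v³-11v²+179v+420 = ((1/3)v+5/3)(-3v³-18v²+21v+180) + (12v²+84v+120)
  -3v³-18v²+21v+180 = (-(1/4)v+1/4)(12v²+84v+120) + (30v+150)
  12v²+84v+120 = ((2/5)v+4/5)(30v+150) + (0)
Last nonzero remainder: 30v+150. Dividing through by 30 gives the monic gcd v+5.

v+5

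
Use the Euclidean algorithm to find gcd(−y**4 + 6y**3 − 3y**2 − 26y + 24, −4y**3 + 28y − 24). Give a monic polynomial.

By polynomial division,
  −y**4 + 6y**3 − 3y**2 − 26y + 24 = ((1/4)y − 3/2)(−4y**3 + 28y − 24) + (−10y**2 + 22y − 12)
  −4y**3 + 28y − 24 = ((2/5)y + 22/25)(−10y**2 + 22y − 12) + ((336/25)y − 336/25)
  −10y**2 + 22y − 12 = (−(125/168)y + 25/28)((336/25)y − 336/25) + (0)
Last nonzero remainder: (336/25)y − 336/25. Dividing through by 336/25 gives the monic gcd y − 1.

y − 1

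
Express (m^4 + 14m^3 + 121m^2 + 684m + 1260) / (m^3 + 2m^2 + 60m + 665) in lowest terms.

By polynomial division,
  m^4 + 14m^3 + 121m^2 + 684m + 1260 = (m + 12)(m^3 + 2m^2 + 60m + 665) + (37m^2 - 701m - 6720)
  m^3 + 2m^2 + 60m + 665 = ((1/37)m + 775/1369)(37m^2 - 701m - 6720) + ((874055/1369)m + 6118385/1369)
  37m^2 - 701m - 6720 = ((50653/874055)m - 262848/174811)((874055/1369)m + 6118385/1369) + (0)
Last nonzero remainder: (874055/1369)m + 6118385/1369. Dividing through by 874055/1369 gives the monic gcd m + 7.
Cancel m + 7 from numerator and denominator to get the reduced form.

(m^3 + 7m^2 + 72m + 180)/(m^2 - 5m + 95)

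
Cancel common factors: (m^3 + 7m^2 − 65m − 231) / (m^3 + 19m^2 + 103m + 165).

(m − 7)/(m + 5)

Euclidean algorithm in ℚ[m]:
  m^3 + 7m^2 − 65m − 231 = (m^3 + 19m^2 + 103m + 165) + (−12m^2 − 168m − 396)
  m^3 + 19m^2 + 103m + 165 = (−(1/12)m − 5/12)(−12m^2 − 168m − 396) + (0)
Last nonzero remainder: −12m^2 − 168m − 396. Dividing through by −12 gives the monic gcd m^2 + 14m + 33.
Cancel m^2 + 14m + 33 from numerator and denominator to get the reduced form.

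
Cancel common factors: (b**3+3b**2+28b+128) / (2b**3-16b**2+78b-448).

By polynomial division,
  b**3+3b**2+28b+128 = (1/2)(2b**3-16b**2+78b-448) + (11b**2-11b+352)
  2b**3-16b**2+78b-448 = ((2/11)b-14/11)(11b**2-11b+352) + (0)
Last nonzero remainder: 11b**2-11b+352. Dividing through by 11 gives the monic gcd b**2-b+32.
Cancel b**2-b+32 from numerator and denominator to get the reduced form.

(b+4)/(2b-14)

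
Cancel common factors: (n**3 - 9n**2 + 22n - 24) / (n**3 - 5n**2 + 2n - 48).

(n**2 - 3n + 4)/(n**2 + n + 8)

By polynomial division,
  n**3 - 9n**2 + 22n - 24 = (n**3 - 5n**2 + 2n - 48) + (-4n**2 + 20n + 24)
  n**3 - 5n**2 + 2n - 48 = (-(1/4)n)(-4n**2 + 20n + 24) + (8n - 48)
  -4n**2 + 20n + 24 = (-(1/2)n - 1/2)(8n - 48) + (0)
Last nonzero remainder: 8n - 48. Dividing through by 8 gives the monic gcd n - 6.
Cancel n - 6 from numerator and denominator to get the reduced form.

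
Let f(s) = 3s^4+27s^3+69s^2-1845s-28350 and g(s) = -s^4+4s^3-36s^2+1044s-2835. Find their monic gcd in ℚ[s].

By polynomial division,
  3s^4+27s^3+69s^2-1845s-28350 = (-3)(-s^4+4s^3-36s^2+1044s-2835) + (39s^3-39s^2+1287s-36855)
  -s^4+4s^3-36s^2+1044s-2835 = (-(1/39)s+1/13)(39s^3-39s^2+1287s-36855) + (0)
Last nonzero remainder: 39s^3-39s^2+1287s-36855. Dividing through by 39 gives the monic gcd s^3-s^2+33s-945.

s^3-s^2+33s-945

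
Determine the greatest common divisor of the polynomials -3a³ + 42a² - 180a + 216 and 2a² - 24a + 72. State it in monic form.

Repeated division with remainder:
  -3a³ + 42a² - 180a + 216 = (-(3/2)a + 3)(2a² - 24a + 72) + (0)
Last nonzero remainder: 2a² - 24a + 72. Dividing through by 2 gives the monic gcd a² - 12a + 36.

a² - 12a + 36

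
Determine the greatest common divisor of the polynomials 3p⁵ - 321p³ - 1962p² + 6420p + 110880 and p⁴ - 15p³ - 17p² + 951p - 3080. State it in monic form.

p³ - 10p² - 67p + 616

Repeated division with remainder:
  3p⁵ - 321p³ - 1962p² + 6420p + 110880 = (3p + 45)(p⁴ - 15p³ - 17p² + 951p - 3080) + (405p³ - 4050p² - 27135p + 249480)
  p⁴ - 15p³ - 17p² + 951p - 3080 = ((1/405)p - 1/81)(405p³ - 4050p² - 27135p + 249480) + (0)
Last nonzero remainder: 405p³ - 4050p² - 27135p + 249480. Dividing through by 405 gives the monic gcd p³ - 10p² - 67p + 616.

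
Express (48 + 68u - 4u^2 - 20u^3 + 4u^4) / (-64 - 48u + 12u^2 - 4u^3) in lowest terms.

Apply the Euclidean algorithm:
  4u^4 - 20u^3 - 4u^2 + 68u + 48 = (-u + 2)(-4u^3 + 12u^2 - 48u - 64) + (-76u^2 + 100u + 176)
  -4u^3 + 12u^2 - 48u - 64 = ((1/19)u - 32/361)(-76u^2 + 100u + 176) + (-(17472/361)u - 17472/361)
  -76u^2 + 100u + 176 = ((6859/4368)u - 3971/1092)(-(17472/361)u - 17472/361) + (0)
Last nonzero remainder: -(17472/361)u - 17472/361. Dividing through by -17472/361 gives the monic gcd u + 1.
Cancel u + 1 from numerator and denominator to get the reduced form.

(-12 - 5u + 6u^2 - u^3)/(16 - 4u + u^2)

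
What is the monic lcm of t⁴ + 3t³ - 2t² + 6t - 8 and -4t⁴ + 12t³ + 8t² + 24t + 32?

Repeated division with remainder:
  t⁴ + 3t³ - 2t² + 6t - 8 = (-1/4)(-4t⁴ + 12t³ + 8t² + 24t + 32) + (6t³ + 12t)
  -4t⁴ + 12t³ + 8t² + 24t + 32 = (-(2/3)t + 2)(6t³ + 12t) + (16t² + 32)
  6t³ + 12t = ((3/8)t)(16t² + 32) + (0)
Last nonzero remainder: 16t² + 32. Dividing through by 16 gives the monic gcd t² + 2.
Then lcm(f, g) = f·g / gcd(f, g); expanding and making the result monic gives the answer.

t⁶ - 15t⁴ - 18t² + 32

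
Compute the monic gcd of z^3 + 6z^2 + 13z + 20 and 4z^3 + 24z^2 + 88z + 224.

z + 4

Repeated division with remainder:
  z^3 + 6z^2 + 13z + 20 = (1/4)(4z^3 + 24z^2 + 88z + 224) + (-9z - 36)
  4z^3 + 24z^2 + 88z + 224 = (-(4/9)z^2 - (8/9)z - 56/9)(-9z - 36) + (0)
Last nonzero remainder: -9z - 36. Dividing through by -9 gives the monic gcd z + 4.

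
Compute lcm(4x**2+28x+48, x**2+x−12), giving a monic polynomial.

x**3+4x**2−9x−36

Euclidean algorithm in ℚ[x]:
  4x**2+28x+48 = (4)(x**2+x−12) + (24x+96)
  x**2+x−12 = ((1/24)x−1/8)(24x+96) + (0)
Last nonzero remainder: 24x+96. Dividing through by 24 gives the monic gcd x+4.
Then lcm(f, g) = f·g / gcd(f, g); expanding and making the result monic gives the answer.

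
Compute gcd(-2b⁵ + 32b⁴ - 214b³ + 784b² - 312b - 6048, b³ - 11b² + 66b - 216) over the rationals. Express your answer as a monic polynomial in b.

By polynomial division,
  -2b⁵ + 32b⁴ - 214b³ + 784b² - 312b - 6048 = (-2b² + 10b + 28)(b³ - 11b² + 66b - 216) + (0)
The last nonzero remainder b³ - 11b² + 66b - 216 is already monic.

b³ - 11b² + 66b - 216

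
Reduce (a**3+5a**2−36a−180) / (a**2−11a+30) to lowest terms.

Euclidean algorithm in ℚ[a]:
  a**3+5a**2−36a−180 = (a+16)(a**2−11a+30) + (110a−660)
  a**2−11a+30 = ((1/110)a−1/22)(110a−660) + (0)
Last nonzero remainder: 110a−660. Dividing through by 110 gives the monic gcd a−6.
Cancel a−6 from numerator and denominator to get the reduced form.

(a**2+11a+30)/(a−5)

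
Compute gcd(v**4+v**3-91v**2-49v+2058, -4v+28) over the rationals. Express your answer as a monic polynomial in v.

Repeated division with remainder:
  v**4+v**3-91v**2-49v+2058 = (-(1/4)v**3-2v**2+(35/4)v+147/2)(-4v+28) + (0)
Last nonzero remainder: -4v+28. Dividing through by -4 gives the monic gcd v-7.

v-7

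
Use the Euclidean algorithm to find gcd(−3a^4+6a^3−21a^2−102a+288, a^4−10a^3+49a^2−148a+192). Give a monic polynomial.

Repeated division with remainder:
  −3a^4+6a^3−21a^2−102a+288 = (−3)(a^4−10a^3+49a^2−148a+192) + (−24a^3+126a^2−546a+864)
  a^4−10a^3+49a^2−148a+192 = (−(1/24)a+19/96)(−24a^3+126a^2−546a+864) + ((21/16)a^2−(63/16)a+21)
  −24a^3+126a^2−546a+864 = (−(128/7)a+288/7)((21/16)a^2−(63/16)a+21) + (0)
Last nonzero remainder: (21/16)a^2−(63/16)a+21. Dividing through by 21/16 gives the monic gcd a^2−3a+16.

a^2−3a+16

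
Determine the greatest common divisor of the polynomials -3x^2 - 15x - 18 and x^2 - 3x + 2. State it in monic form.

1

By polynomial division,
  -3x^2 - 15x - 18 = (-3)(x^2 - 3x + 2) + (-24x - 12)
  x^2 - 3x + 2 = (-(1/24)x + 7/48)(-24x - 12) + (15/4)
  -24x - 12 = (-(32/5)x - 16/5)(15/4) + (0)
The last nonzero remainder is the constant 15/4, so the polynomials are coprime and gcd = 1.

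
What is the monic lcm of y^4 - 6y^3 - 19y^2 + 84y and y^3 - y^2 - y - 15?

y^6 - 4y^5 - 26y^4 + 16y^3 + 73y^2 + 420y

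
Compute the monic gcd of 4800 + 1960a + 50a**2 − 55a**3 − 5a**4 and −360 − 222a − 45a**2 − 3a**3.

20 + 9a + a**2

Repeated division with remainder:
  −5a**4 − 55a**3 + 50a**2 + 1960a + 4800 = ((5/3)a − 20/3)(−3a**3 − 45a**2 − 222a − 360) + (120a**2 + 1080a + 2400)
  −3a**3 − 45a**2 − 222a − 360 = (−(1/40)a − 3/20)(120a**2 + 1080a + 2400) + (0)
Last nonzero remainder: 120a**2 + 1080a + 2400. Dividing through by 120 gives the monic gcd a**2 + 9a + 20.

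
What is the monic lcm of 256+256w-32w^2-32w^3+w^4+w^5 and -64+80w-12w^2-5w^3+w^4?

Apply the Euclidean algorithm:
  w^5+w^4-32w^3-32w^2+256w+256 = (w+6)(w^4-5w^3-12w^2+80w-64) + (10w^3-40w^2-160w+640)
  w^4-5w^3-12w^2+80w-64 = ((1/10)w-1/10)(10w^3-40w^2-160w+640) + (0)
Last nonzero remainder: 10w^3-40w^2-160w+640. Dividing through by 10 gives the monic gcd w^3-4w^2-16w+64.
Then lcm(f, g) = f·g / gcd(f, g); expanding and making the result monic gives the answer.

-256+288w^2-33w^4+w^6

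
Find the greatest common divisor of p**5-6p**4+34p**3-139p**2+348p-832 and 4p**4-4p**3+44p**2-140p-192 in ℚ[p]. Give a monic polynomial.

Apply the Euclidean algorithm:
  p**5-6p**4+34p**3-139p**2+348p-832 = ((1/4)p-5/4)(4p**4-4p**3+44p**2-140p-192) + (18p**3-49p**2+221p-1072)
  4p**4-4p**3+44p**2-140p-192 = ((2/9)p+31/81)(18p**3-49p**2+221p-1072) + ((1105/81)p**2+(1105/81)p+17680/81)
  18p**3-49p**2+221p-1072 = ((1458/1105)p-5427/1105)((1105/81)p**2+(1105/81)p+17680/81) + (0)
Last nonzero remainder: (1105/81)p**2+(1105/81)p+17680/81. Dividing through by 1105/81 gives the monic gcd p**2+p+16.

p**2+p+16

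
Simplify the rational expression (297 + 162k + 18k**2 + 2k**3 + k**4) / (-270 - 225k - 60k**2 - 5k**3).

(-33 + 4k - k**2)/(30 + 5k)

Apply the Euclidean algorithm:
  k**4 + 2k**3 + 18k**2 + 162k + 297 = (-(1/5)k + 2)(-5k**3 - 60k**2 - 225k - 270) + (93k**2 + 558k + 837)
  -5k**3 - 60k**2 - 225k - 270 = (-(5/93)k - 10/31)(93k**2 + 558k + 837) + (0)
Last nonzero remainder: 93k**2 + 558k + 837. Dividing through by 93 gives the monic gcd k**2 + 6k + 9.
Cancel k**2 + 6k + 9 from numerator and denominator to get the reduced form.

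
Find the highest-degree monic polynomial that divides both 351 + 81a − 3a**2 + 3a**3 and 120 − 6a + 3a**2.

1

Euclidean algorithm in ℚ[a]:
  3a**3 − 3a**2 + 81a + 351 = (a + 1)(3a**2 − 6a + 120) + (−33a + 231)
  3a**2 − 6a + 120 = (−(1/11)a − 5/11)(−33a + 231) + (225)
  −33a + 231 = (−(11/75)a + 77/75)(225) + (0)
The last nonzero remainder is the constant 225, so the polynomials are coprime and gcd = 1.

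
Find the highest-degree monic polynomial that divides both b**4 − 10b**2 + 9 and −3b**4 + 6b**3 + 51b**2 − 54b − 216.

b**2 − 9

Repeated division with remainder:
  b**4 − 10b**2 + 9 = (−1/3)(−3b**4 + 6b**3 + 51b**2 − 54b − 216) + (2b**3 + 7b**2 − 18b − 63)
  −3b**4 + 6b**3 + 51b**2 − 54b − 216 = (−(3/2)b + 33/4)(2b**3 + 7b**2 − 18b − 63) + (−(135/4)b**2 + 1215/4)
  2b**3 + 7b**2 − 18b − 63 = (−(8/135)b − 28/135)(−(135/4)b**2 + 1215/4) + (0)
Last nonzero remainder: −(135/4)b**2 + 1215/4. Dividing through by −135/4 gives the monic gcd b**2 − 9.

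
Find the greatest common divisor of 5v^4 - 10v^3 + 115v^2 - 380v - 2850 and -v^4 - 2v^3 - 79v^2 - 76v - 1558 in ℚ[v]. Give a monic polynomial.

Apply the Euclidean algorithm:
  5v^4 - 10v^3 + 115v^2 - 380v - 2850 = (-5)(-v^4 - 2v^3 - 79v^2 - 76v - 1558) + (-20v^3 - 280v^2 - 760v - 10640)
  -v^4 - 2v^3 - 79v^2 - 76v - 1558 = ((1/20)v - 3/5)(-20v^3 - 280v^2 - 760v - 10640) + (-209v^2 - 7942)
  -20v^3 - 280v^2 - 760v - 10640 = ((20/209)v + 280/209)(-209v^2 - 7942) + (0)
Last nonzero remainder: -209v^2 - 7942. Dividing through by -209 gives the monic gcd v^2 + 38.

v^2 + 38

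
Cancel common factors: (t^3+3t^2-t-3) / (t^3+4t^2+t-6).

(t+1)/(t+2)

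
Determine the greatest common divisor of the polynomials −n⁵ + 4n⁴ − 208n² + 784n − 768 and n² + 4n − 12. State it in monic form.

n² + 4n − 12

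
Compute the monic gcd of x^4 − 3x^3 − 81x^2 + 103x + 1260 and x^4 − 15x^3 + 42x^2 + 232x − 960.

By polynomial division,
  x^4 − 3x^3 − 81x^2 + 103x + 1260 = (x^4 − 15x^3 + 42x^2 + 232x − 960) + (12x^3 − 123x^2 − 129x + 2220)
  x^4 − 15x^3 + 42x^2 + 232x − 960 = ((1/12)x − 19/48)(12x^3 − 123x^2 − 129x + 2220) + ((65/16)x^2 − (65/16)x − 325/4)
  12x^3 − 123x^2 − 129x + 2220 = ((192/65)x − 1776/65)((65/16)x^2 − (65/16)x − 325/4) + (0)
Last nonzero remainder: (65/16)x^2 − (65/16)x − 325/4. Dividing through by 65/16 gives the monic gcd x^2 − x − 20.

x^2 − x − 20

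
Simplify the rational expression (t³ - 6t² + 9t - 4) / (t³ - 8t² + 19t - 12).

(t - 1)/(t - 3)

By polynomial division,
  t³ - 6t² + 9t - 4 = (t³ - 8t² + 19t - 12) + (2t² - 10t + 8)
  t³ - 8t² + 19t - 12 = ((1/2)t - 3/2)(2t² - 10t + 8) + (0)
Last nonzero remainder: 2t² - 10t + 8. Dividing through by 2 gives the monic gcd t² - 5t + 4.
Cancel t² - 5t + 4 from numerator and denominator to get the reduced form.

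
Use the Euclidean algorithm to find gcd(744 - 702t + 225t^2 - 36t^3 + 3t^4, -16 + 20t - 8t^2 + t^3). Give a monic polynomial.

By polynomial division,
  3t^4 - 36t^3 + 225t^2 - 702t + 744 = (3t - 12)(t^3 - 8t^2 + 20t - 16) + (69t^2 - 414t + 552)
  t^3 - 8t^2 + 20t - 16 = ((1/69)t - 2/69)(69t^2 - 414t + 552) + (0)
Last nonzero remainder: 69t^2 - 414t + 552. Dividing through by 69 gives the monic gcd t^2 - 6t + 8.

8 - 6t + t^2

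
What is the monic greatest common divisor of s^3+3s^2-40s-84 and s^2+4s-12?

Repeated division with remainder:
  s^3+3s^2-40s-84 = (s-1)(s^2+4s-12) + (-24s-96)
  s^2+4s-12 = (-(1/24)s)(-24s-96) + (-12)
  -24s-96 = (2s+8)(-12) + (0)
The last nonzero remainder is the constant -12, so the polynomials are coprime and gcd = 1.

1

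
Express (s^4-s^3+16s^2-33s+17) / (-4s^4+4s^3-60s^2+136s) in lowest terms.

(-s^2+2s-1)/(4s^2-8s)

Repeated division with remainder:
  s^4-s^3+16s^2-33s+17 = (-1/4)(-4s^4+4s^3-60s^2+136s) + (s^2+s+17)
  -4s^4+4s^3-60s^2+136s = (-4s^2+8s)(s^2+s+17) + (0)
The last nonzero remainder s^2+s+17 is already monic.
Cancel s^2+s+17 from numerator and denominator to get the reduced form.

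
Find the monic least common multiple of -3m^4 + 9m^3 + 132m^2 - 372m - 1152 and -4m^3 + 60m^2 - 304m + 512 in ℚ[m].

Repeated division with remainder:
  -3m^4 + 9m^3 + 132m^2 - 372m - 1152 = ((3/4)m + 9)(-4m^3 + 60m^2 - 304m + 512) + (-180m^2 + 1980m - 5760)
  -4m^3 + 60m^2 - 304m + 512 = ((1/45)m - 4/45)(-180m^2 + 1980m - 5760) + (0)
Last nonzero remainder: -180m^2 + 1980m - 5760. Dividing through by -180 gives the monic gcd m^2 - 11m + 32.
Then lcm(f, g) = f·g / gcd(f, g); expanding and making the result monic gives the answer.

m^5 - 7m^4 - 32m^3 + 300m^2 - 112m - 1536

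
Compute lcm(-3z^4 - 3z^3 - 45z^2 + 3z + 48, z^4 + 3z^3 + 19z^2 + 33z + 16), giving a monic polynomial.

Apply the Euclidean algorithm:
  -3z^4 - 3z^3 - 45z^2 + 3z + 48 = (-3)(z^4 + 3z^3 + 19z^2 + 33z + 16) + (6z^3 + 12z^2 + 102z + 96)
  z^4 + 3z^3 + 19z^2 + 33z + 16 = ((1/6)z + 1/6)(6z^3 + 12z^2 + 102z + 96) + (0)
Last nonzero remainder: 6z^3 + 12z^2 + 102z + 96. Dividing through by 6 gives the monic gcd z^3 + 2z^2 + 17z + 16.
Then lcm(f, g) = f·g / gcd(f, g); expanding and making the result monic gives the answer.

z^5 + 2z^4 + 16z^3 + 14z^2 - 17z - 16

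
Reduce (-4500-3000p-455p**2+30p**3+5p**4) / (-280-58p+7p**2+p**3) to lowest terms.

Repeated division with remainder:
  5p**4+30p**3-455p**2-3000p-4500 = (5p-5)(p**3+7p**2-58p-280) + (-130p**2-1890p-5900)
  p**3+7p**2-58p-280 = (-(1/130)p+49/845)(-130p**2-1890p-5900) + ((1050/169)p+10500/169)
  -130p**2-1890p-5900 = (-(2197/105)p-9971/105)((1050/169)p+10500/169) + (0)
Last nonzero remainder: (1050/169)p+10500/169. Dividing through by 1050/169 gives the monic gcd p+10.
Cancel p+10 from numerator and denominator to get the reduced form.

(-450-255p-20p**2+5p**3)/(-28-3p+p**2)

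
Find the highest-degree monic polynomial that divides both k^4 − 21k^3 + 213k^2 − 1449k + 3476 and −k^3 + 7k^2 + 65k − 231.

k − 11

By polynomial division,
  k^4 − 21k^3 + 213k^2 − 1449k + 3476 = (−k + 14)(−k^3 + 7k^2 + 65k − 231) + (180k^2 − 2590k + 6710)
  −k^3 + 7k^2 + 65k − 231 = (−(1/180)k − 133/3240)(180k^2 − 2590k + 6710) + (−(1309/324)k + 14399/324)
  180k^2 − 2590k + 6710 = (−(58320/1309)k + 197640/1309)(−(1309/324)k + 14399/324) + (0)
Last nonzero remainder: −(1309/324)k + 14399/324. Dividing through by −1309/324 gives the monic gcd k − 11.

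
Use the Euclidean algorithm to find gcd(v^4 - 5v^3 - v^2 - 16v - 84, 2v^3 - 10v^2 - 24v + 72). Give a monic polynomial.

v - 6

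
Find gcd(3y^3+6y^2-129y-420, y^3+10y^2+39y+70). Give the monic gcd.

y+5

Repeated division with remainder:
  3y^3+6y^2-129y-420 = (3)(y^3+10y^2+39y+70) + (-24y^2-246y-630)
  y^3+10y^2+39y+70 = (-(1/24)y+1/96)(-24y^2-246y-630) + ((245/16)y+1225/16)
  -24y^2-246y-630 = (-(384/245)y-288/35)((245/16)y+1225/16) + (0)
Last nonzero remainder: (245/16)y+1225/16. Dividing through by 245/16 gives the monic gcd y+5.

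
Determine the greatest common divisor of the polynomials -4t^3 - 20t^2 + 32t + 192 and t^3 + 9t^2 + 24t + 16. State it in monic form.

Repeated division with remainder:
  -4t^3 - 20t^2 + 32t + 192 = (-4)(t^3 + 9t^2 + 24t + 16) + (16t^2 + 128t + 256)
  t^3 + 9t^2 + 24t + 16 = ((1/16)t + 1/16)(16t^2 + 128t + 256) + (0)
Last nonzero remainder: 16t^2 + 128t + 256. Dividing through by 16 gives the monic gcd t^2 + 8t + 16.

t^2 + 8t + 16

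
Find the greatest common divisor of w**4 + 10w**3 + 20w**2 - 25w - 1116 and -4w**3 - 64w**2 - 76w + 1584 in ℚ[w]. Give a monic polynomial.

w**2 + 5w - 36

Apply the Euclidean algorithm:
  w**4 + 10w**3 + 20w**2 - 25w - 1116 = (-(1/4)w + 3/2)(-4w**3 - 64w**2 - 76w + 1584) + (97w**2 + 485w - 3492)
  -4w**3 - 64w**2 - 76w + 1584 = (-(4/97)w - 44/97)(97w**2 + 485w - 3492) + (0)
Last nonzero remainder: 97w**2 + 485w - 3492. Dividing through by 97 gives the monic gcd w**2 + 5w - 36.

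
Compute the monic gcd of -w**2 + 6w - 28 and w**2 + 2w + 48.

Euclidean algorithm in ℚ[w]:
  -w**2 + 6w - 28 = (-1)(w**2 + 2w + 48) + (8w + 20)
  w**2 + 2w + 48 = ((1/8)w - 1/16)(8w + 20) + (197/4)
  8w + 20 = ((32/197)w + 80/197)(197/4) + (0)
The last nonzero remainder is the constant 197/4, so the polynomials are coprime and gcd = 1.

1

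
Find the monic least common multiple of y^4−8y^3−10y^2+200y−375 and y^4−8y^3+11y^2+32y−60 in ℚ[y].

Repeated division with remainder:
  y^4−8y^3−10y^2+200y−375 = (y^4−8y^3+11y^2+32y−60) + (−21y^2+168y−315)
  y^4−8y^3+11y^2+32y−60 = (−(1/21)y^2+4/21)(−21y^2+168y−315) + (0)
Last nonzero remainder: −21y^2+168y−315. Dividing through by −21 gives the monic gcd y^2−8y+15.
Then lcm(f, g) = f·g / gcd(f, g); expanding and making the result monic gives the answer.

y^6−8y^5−14y^4+232y^3−335y^2−800y+1500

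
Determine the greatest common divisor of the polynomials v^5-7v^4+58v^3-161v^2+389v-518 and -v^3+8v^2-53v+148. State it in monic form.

v^2-4v+37

Apply the Euclidean algorithm:
  v^5-7v^4+58v^3-161v^2+389v-518 = (-v^2-v-13)(-v^3+8v^2-53v+148) + (38v^2-152v+1406)
  -v^3+8v^2-53v+148 = (-(1/38)v+2/19)(38v^2-152v+1406) + (0)
Last nonzero remainder: 38v^2-152v+1406. Dividing through by 38 gives the monic gcd v^2-4v+37.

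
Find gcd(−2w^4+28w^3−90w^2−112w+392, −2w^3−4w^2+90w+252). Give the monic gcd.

Repeated division with remainder:
  −2w^4+28w^3−90w^2−112w+392 = (w−16)(−2w^3−4w^2+90w+252) + (−244w^2+1076w+4424)
  −2w^3−4w^2+90w+252 = ((1/122)w+391/7442)(−244w^2+1076w+4424) + (−(10400/3721)w+72800/3721)
  −244w^2+1076w+4424 = ((226981/2600)w+293959/1300)(−(10400/3721)w+72800/3721) + (0)
Last nonzero remainder: −(10400/3721)w+72800/3721. Dividing through by −10400/3721 gives the monic gcd w−7.

w−7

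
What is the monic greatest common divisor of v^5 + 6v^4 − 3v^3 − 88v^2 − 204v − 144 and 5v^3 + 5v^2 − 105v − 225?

v^2 + 6v + 9

Euclidean algorithm in ℚ[v]:
  v^5 + 6v^4 − 3v^3 − 88v^2 − 204v − 144 = ((1/5)v^2 + v + 13/5)(5v^3 + 5v^2 − 105v − 225) + (49v^2 + 294v + 441)
  5v^3 + 5v^2 − 105v − 225 = ((5/49)v − 25/49)(49v^2 + 294v + 441) + (0)
Last nonzero remainder: 49v^2 + 294v + 441. Dividing through by 49 gives the monic gcd v^2 + 6v + 9.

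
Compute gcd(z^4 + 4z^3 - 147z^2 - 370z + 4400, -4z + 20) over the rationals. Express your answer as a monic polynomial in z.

By polynomial division,
  z^4 + 4z^3 - 147z^2 - 370z + 4400 = (-(1/4)z^3 - (9/4)z^2 + (51/2)z + 220)(-4z + 20) + (0)
Last nonzero remainder: -4z + 20. Dividing through by -4 gives the monic gcd z - 5.

z - 5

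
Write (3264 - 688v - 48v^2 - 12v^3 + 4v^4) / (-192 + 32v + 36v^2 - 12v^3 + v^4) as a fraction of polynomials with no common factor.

Apply the Euclidean algorithm:
  4v^4 - 12v^3 - 48v^2 - 688v + 3264 = (4)(v^4 - 12v^3 + 36v^2 + 32v - 192) + (36v^3 - 192v^2 - 816v + 4032)
  v^4 - 12v^3 + 36v^2 + 32v - 192 = ((1/36)v - 5/27)(36v^3 - 192v^2 - 816v + 4032) + ((208/9)v^2 - (2080/9)v + 1664/3)
  36v^3 - 192v^2 - 816v + 4032 = ((81/52)v + 189/26)((208/9)v^2 - (2080/9)v + 1664/3) + (0)
Last nonzero remainder: (208/9)v^2 - (2080/9)v + 1664/3. Dividing through by 208/9 gives the monic gcd v^2 - 10v + 24.
Cancel v^2 - 10v + 24 from numerator and denominator to get the reduced form.

(136 + 28v + 4v^2)/(-8 - 2v + v^2)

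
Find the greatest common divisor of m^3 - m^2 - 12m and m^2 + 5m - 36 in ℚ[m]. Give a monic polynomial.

m - 4

Euclidean algorithm in ℚ[m]:
  m^3 - m^2 - 12m = (m - 6)(m^2 + 5m - 36) + (54m - 216)
  m^2 + 5m - 36 = ((1/54)m + 1/6)(54m - 216) + (0)
Last nonzero remainder: 54m - 216. Dividing through by 54 gives the monic gcd m - 4.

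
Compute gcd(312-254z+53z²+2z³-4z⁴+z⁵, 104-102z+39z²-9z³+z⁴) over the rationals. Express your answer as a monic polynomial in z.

Repeated division with remainder:
  z⁵-4z⁴+2z³+53z²-254z+312 = (z+5)(z⁴-9z³+39z²-102z+104) + (8z³-40z²+152z-208)
  z⁴-9z³+39z²-102z+104 = ((1/8)z-1/2)(8z³-40z²+152z-208) + (0)
Last nonzero remainder: 8z³-40z²+152z-208. Dividing through by 8 gives the monic gcd z³-5z²+19z-26.

-26+19z-5z²+z³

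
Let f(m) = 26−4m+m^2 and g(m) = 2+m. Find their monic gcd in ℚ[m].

Euclidean algorithm in ℚ[m]:
  m^2−4m+26 = (m−6)(m+2) + (38)
  m+2 = ((1/38)m+1/19)(38) + (0)
The last nonzero remainder is the constant 38, so the polynomials are coprime and gcd = 1.

1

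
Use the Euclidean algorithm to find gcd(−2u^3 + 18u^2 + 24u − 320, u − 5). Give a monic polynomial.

u − 5

Apply the Euclidean algorithm:
  −2u^3 + 18u^2 + 24u − 320 = (−2u^2 + 8u + 64)(u − 5) + (0)
The last nonzero remainder u − 5 is already monic.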